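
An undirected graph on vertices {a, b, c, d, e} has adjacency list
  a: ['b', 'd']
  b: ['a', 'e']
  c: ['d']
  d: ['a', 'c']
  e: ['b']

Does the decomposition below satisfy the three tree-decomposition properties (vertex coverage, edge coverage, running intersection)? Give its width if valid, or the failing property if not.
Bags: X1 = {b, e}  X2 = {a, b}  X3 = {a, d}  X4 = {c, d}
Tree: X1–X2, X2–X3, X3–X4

Yes; width 1.

Every vertex of G appears in some bag (union = {a, b, c, d, e}); every edge is covered by a bag; and for each vertex v the set of bags containing v is connected in the bag tree. The decomposition is therefore valid. The largest bag has 2 vertices, so the width is 1.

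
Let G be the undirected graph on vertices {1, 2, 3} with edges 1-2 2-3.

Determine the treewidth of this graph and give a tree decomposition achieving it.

Every bag has size at most 2, so the width is 2 − 1 = 1 and tw(G) ≤ 1. Since G has at least one edge (e.g. 2–1), it is not an edgeless graph, so tw(G) ≥ 1. Combining the bounds, tw(G) = 1.

Treewidth 1.
Bags: B1 = {1, 2}  B2 = {2, 3}
Tree: B1–B2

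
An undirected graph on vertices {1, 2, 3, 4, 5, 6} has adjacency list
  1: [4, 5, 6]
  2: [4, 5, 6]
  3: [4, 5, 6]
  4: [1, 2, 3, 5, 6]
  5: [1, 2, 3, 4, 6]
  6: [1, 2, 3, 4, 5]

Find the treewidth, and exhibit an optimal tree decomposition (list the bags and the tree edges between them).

Treewidth 3.
One optimal decomposition is:
Bags: B1 = {1, 4, 5, 6}  B2 = {2, 4, 5, 6}  B3 = {3, 4, 5, 6}
Tree: B1–B2, B1–B3

The largest bag has 4 vertices, giving width 3; this decomposition certifies tw(G) ≤ 3. For the lower bound, the 4 vertices {1, 4, 5, 6} are pairwise adjacent, and any tree decomposition puts a clique entirely inside one bag — forcing width ≥ 3. The upper and lower bounds meet at 3, so that is the treewidth.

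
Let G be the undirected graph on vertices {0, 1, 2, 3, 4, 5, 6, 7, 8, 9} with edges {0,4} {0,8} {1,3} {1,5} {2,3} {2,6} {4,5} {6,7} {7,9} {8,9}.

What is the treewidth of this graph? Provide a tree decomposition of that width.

Every bag has size at most 3, so the width is 3 − 1 = 2 and tw(G) ≤ 2. Since 1–3–2–6–7–9–8–0–4–5–1 is a cycle in G, G is not acyclic. Forests are exactly the graphs of treewidth ≤ 1, so tw(G) ≥ 2. Therefore the treewidth is 2.

Treewidth 2.
Bags: B1 = {1, 2, 3}  B2 = {1, 2, 6}  B3 = {1, 6, 7}  B4 = {1, 7, 9}  B5 = {1, 8, 9}  B6 = {0, 1, 8}  B7 = {0, 1, 4}  B8 = {1, 4, 5}
Tree: B1–B2, B2–B3, B3–B4, B4–B5, B5–B6, B6–B7, B7–B8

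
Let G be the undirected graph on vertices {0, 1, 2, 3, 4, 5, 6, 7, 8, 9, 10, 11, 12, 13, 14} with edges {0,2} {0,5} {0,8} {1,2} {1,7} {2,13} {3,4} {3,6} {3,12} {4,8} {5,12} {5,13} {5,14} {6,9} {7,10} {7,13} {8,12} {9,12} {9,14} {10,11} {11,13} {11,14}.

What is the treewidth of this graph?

A width-3 tree decomposition is:
Bags: B1 = {1, 2, 7, 10}  B2 = {2, 7, 10, 13}  B3 = {2, 10, 11, 13}  B4 = {0, 2, 11, 13}  B5 = {0, 5, 11, 13}  B6 = {0, 5, 11, 14}  B7 = {0, 5, 8, 14}  B8 = {5, 8, 12, 14}  B9 = {8, 9, 12, 14}  B10 = {4, 8, 9, 12}  B11 = {3, 4, 9, 12}  B12 = {3, 4, 6, 9}
Tree: B1–B2, B2–B3, B3–B4, B4–B5, B5–B6, B6–B7, B7–B8, B8–B9, B9–B10, B10–B11, B11–B12
Every bag has size at most 4, so the width is 4 − 1 = 3 and tw(G) ≤ 3. For the lower bound: the 4 vertex sets {1,7,10}, {2}, {13}, {0,5,11,14} are disjoint, each induces a connected subgraph, and every pair is joined by at least one edge of G. Contracting each set to a single vertex therefore yields K_{4} as a minor, and since treewidth is minor-monotone, tw(G) ≥ tw(K_{4}) = 3. Hence tw(G) = 3 exactly.

3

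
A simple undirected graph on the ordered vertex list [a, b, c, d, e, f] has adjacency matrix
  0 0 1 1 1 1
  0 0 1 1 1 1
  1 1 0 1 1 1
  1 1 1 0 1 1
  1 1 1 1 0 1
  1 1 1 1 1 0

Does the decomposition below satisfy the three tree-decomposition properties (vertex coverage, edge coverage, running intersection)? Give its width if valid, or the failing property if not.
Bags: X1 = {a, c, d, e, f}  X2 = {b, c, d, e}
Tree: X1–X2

No — edge (f,b) lies in no bag.

A tree decomposition must satisfy three properties: every vertex lies in some bag; for every edge, both endpoints lie together in some bag; and for every vertex, the bags containing it form a connected subtree. Here edge (f,b) lies in no bag, so the decomposition is invalid.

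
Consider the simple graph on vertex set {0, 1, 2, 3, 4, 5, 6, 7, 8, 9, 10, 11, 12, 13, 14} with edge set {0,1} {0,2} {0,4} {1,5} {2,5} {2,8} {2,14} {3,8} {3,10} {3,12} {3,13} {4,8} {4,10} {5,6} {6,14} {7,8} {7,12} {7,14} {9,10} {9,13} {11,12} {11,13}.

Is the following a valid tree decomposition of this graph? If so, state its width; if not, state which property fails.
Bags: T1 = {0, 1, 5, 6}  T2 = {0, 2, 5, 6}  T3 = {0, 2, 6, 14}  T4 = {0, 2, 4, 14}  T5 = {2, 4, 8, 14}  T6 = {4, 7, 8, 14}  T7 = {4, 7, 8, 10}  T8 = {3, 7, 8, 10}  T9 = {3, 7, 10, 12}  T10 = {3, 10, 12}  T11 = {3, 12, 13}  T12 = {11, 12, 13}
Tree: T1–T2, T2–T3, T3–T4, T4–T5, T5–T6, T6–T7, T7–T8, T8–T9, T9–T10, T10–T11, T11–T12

A tree decomposition must satisfy three properties: every vertex lies in some bag; for every edge, both endpoints lie together in some bag; and for every vertex, the bags containing it form a connected subtree. Here vertex 9 appears in no bag, so the decomposition is invalid.

No — vertex 9 appears in no bag.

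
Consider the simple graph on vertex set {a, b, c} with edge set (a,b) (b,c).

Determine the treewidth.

A width-1 tree decomposition is:
Bags: B1 = {a, b}  B2 = {b, c}
Tree: B1–B2
Each bag holds 2 vertices, so the decomposition has width 1, which upper-bounds the treewidth. G has an edge, so its treewidth is at least 1. Therefore the treewidth is 1.

1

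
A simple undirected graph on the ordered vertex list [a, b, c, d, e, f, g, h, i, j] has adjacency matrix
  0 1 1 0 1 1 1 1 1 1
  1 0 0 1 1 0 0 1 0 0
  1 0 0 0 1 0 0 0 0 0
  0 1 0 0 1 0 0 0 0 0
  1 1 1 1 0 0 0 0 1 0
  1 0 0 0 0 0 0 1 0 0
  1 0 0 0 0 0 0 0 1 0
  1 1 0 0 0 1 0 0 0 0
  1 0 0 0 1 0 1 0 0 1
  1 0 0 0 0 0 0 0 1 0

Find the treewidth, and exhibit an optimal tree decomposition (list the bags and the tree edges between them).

Every bag has size at most 3, so the width is 3 − 1 = 2 and tw(G) ≤ 2. For the lower bound, the 3 vertices {b, d, e} are pairwise adjacent, and any tree decomposition puts a clique entirely inside one bag — forcing width ≥ 2. The upper and lower bounds meet at 2, so that is the treewidth.

Treewidth 2.
One optimal decomposition is:
Bags: B1 = {a, e, i}  B2 = {a, b, e}  B3 = {a, b, h}  B4 = {a, c, e}  B5 = {b, d, e}  B6 = {a, f, h}  B7 = {a, i, j}  B8 = {a, g, i}
Tree: B1–B2, B2–B3, B2–B4, B2–B5, B3–B6, B1–B7, B7–B8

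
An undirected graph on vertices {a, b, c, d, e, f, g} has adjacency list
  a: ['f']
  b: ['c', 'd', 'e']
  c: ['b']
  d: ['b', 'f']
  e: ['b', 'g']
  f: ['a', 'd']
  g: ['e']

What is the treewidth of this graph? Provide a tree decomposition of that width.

Each bag holds 2 vertices, so the decomposition has width 1, which upper-bounds the treewidth. Since G has at least one edge (e.g. d–f), it is not an edgeless graph, so tw(G) ≥ 1. The upper and lower bounds meet at 1, so that is the treewidth.

Treewidth 1.
One optimal decomposition is:
Bags: B1 = {d, f}  B2 = {a, f}  B3 = {b, d}  B4 = {b, c}  B5 = {b, e}  B6 = {e, g}
Tree: B1–B2, B1–B3, B3–B4, B3–B5, B5–B6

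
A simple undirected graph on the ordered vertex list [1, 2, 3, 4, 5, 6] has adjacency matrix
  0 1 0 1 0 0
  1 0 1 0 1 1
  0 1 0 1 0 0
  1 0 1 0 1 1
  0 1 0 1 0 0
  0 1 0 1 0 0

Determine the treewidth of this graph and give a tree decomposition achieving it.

Treewidth 2.
Bags: B1 = {1, 2, 4}  B2 = {2, 4, 6}  B3 = {2, 4, 5}  B4 = {2, 3, 4}
Tree: B1–B2, B2–B3, B3–B4

Each bag holds 3 vertices, so the decomposition has width 2, which upper-bounds the treewidth. The edges 4–1–2–6–4 form a cycle, so G is not a tree and its treewidth is at least 2. Combining the bounds, tw(G) = 2.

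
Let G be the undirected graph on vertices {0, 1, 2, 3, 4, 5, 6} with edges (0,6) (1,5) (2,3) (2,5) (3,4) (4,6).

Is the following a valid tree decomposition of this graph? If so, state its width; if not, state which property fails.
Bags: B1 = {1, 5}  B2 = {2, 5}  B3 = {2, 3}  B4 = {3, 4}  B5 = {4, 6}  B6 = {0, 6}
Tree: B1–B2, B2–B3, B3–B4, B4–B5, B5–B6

Every vertex of G appears in some bag (union = {0, 1, 2, 3, 4, 5, 6}); every edge is covered by a bag; and for each vertex v the set of bags containing v is connected in the bag tree. The decomposition is therefore valid. The largest bag has 2 vertices, so the width is 1.

Yes; width 1.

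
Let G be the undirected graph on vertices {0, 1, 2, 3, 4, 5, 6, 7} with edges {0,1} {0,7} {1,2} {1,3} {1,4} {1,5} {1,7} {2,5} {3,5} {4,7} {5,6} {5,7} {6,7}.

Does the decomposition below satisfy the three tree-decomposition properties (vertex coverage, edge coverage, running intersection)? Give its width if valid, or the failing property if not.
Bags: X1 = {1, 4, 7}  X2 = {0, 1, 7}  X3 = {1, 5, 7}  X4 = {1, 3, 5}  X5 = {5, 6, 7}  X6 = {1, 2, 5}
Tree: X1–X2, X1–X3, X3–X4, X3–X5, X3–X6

Vertex coverage: the bags together contain {0, 1, 2, 3, 4, 5, 6, 7}, the full vertex set. Edge coverage: each edge of G has both endpoints in at least one bag. Running intersection: for every vertex, the bags containing it form a connected subtree. All three properties hold, so this is a valid tree decomposition of width max|bag| − 1 = 2, and hence tw(G) ≤ 2.

Yes; width 2.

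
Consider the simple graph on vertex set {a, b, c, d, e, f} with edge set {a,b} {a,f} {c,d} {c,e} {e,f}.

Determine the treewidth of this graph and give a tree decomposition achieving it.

The largest bag has 2 vertices, giving width 1; this decomposition certifies tw(G) ≤ 1. Since G has at least one edge (e.g. d–c), it is not an edgeless graph, so tw(G) ≥ 1. The upper and lower bounds meet at 1, so that is the treewidth.

Treewidth 1.
One such decomposition:
Bags: B1 = {c, d}  B2 = {c, e}  B3 = {e, f}  B4 = {a, f}  B5 = {a, b}
Tree: B1–B2, B2–B3, B3–B4, B4–B5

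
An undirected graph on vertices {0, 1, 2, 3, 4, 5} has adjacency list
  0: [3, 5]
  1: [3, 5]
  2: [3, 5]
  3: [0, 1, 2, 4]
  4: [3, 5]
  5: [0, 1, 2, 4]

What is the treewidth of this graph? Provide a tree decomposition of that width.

Treewidth 2.
Bags: B1 = {2, 3, 5}  B2 = {0, 3, 5}  B3 = {3, 4, 5}  B4 = {1, 3, 5}
Tree: B1–B2, B2–B3, B3–B4

Each bag holds 3 vertices, so the decomposition has width 2, which upper-bounds the treewidth. Since 2–5–0–3–2 is a cycle in G, G is not acyclic. Forests are exactly the graphs of treewidth ≤ 1, so tw(G) ≥ 2. Hence tw(G) = 2 exactly.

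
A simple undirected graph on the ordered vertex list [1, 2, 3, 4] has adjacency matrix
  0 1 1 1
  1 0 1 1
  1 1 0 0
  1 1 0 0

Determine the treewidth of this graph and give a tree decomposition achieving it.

The largest bag has 3 vertices, giving width 2; this decomposition certifies tw(G) ≤ 2. Conversely, {1, 2, 3} is a clique of size 3, and the vertices of any clique must share a bag in every tree decomposition; so some bag has ≥ 3 vertices and tw(G) ≥ 2. The upper and lower bounds meet at 2, so that is the treewidth.

Treewidth 2.
One such decomposition:
Bags: B1 = {1, 2, 3}  B2 = {1, 2, 4}
Tree: B1–B2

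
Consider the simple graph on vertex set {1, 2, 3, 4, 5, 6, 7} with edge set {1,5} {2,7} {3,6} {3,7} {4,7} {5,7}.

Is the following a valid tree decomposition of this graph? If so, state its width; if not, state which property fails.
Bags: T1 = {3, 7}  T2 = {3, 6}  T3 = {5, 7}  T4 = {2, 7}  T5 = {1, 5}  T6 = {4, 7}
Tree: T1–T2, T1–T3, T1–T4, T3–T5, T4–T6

Every vertex of G appears in some bag (union = {1, 2, 3, 4, 5, 6, 7}); every edge is covered by a bag; and for each vertex v the set of bags containing v is connected in the bag tree. The decomposition is therefore valid. The largest bag has 2 vertices, so the width is 1.

Yes; width 1.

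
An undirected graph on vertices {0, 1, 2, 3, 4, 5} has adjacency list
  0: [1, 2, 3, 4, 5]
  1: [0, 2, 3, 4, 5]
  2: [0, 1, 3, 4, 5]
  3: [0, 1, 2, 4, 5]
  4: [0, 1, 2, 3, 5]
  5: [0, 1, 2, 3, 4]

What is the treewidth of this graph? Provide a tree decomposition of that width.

Treewidth 5.
One optimal decomposition is:
Bags: B1 = {0, 1, 2, 3, 4, 5}
Tree: (single bag)

A single bag containing all 6 vertices is trivially a valid decomposition of width 5. For the lower bound, the 6 vertices {0, 1, 2, 3, 4, 5} are pairwise adjacent, and any tree decomposition puts a clique entirely inside one bag — forcing width ≥ 5. The upper and lower bounds meet at 5, so that is the treewidth.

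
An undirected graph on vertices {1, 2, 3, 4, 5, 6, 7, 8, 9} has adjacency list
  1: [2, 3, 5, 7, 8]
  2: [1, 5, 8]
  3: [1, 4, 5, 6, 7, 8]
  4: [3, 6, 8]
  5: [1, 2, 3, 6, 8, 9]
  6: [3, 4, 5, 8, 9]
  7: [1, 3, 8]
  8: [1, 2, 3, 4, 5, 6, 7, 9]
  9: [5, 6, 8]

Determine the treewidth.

A width-3 tree decomposition is:
Bags: B1 = {1, 3, 5, 8}  B2 = {3, 5, 6, 8}  B3 = {1, 2, 5, 8}  B4 = {1, 3, 7, 8}  B5 = {3, 4, 6, 8}  B6 = {5, 6, 8, 9}
Tree: B1–B2, B1–B3, B1–B4, B2–B5, B2–B6
Each bag holds 4 vertices, so the decomposition has width 3, which upper-bounds the treewidth. Conversely, {5, 6, 8, 9} is a clique of size 4, and the vertices of any clique must share a bag in every tree decomposition; so some bag has ≥ 4 vertices and tw(G) ≥ 3. Therefore the treewidth is 3.

3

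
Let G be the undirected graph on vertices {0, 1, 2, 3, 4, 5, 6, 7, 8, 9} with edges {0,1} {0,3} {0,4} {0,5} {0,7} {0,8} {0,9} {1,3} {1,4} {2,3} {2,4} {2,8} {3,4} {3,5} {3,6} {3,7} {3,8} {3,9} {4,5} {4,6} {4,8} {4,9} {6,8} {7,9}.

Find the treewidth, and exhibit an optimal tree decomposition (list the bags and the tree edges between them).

Each bag holds 4 vertices, so the decomposition has width 3, which upper-bounds the treewidth. On the other hand G contains the 4-clique {0, 3, 4, 8}. A clique must lie in a single bag of any decomposition, so no decomposition can have width below 3. Therefore the treewidth is 3.

Treewidth 3.
One optimal decomposition is:
Bags: B1 = {0, 3, 4, 9}  B2 = {0, 3, 7, 9}  B3 = {0, 3, 4, 8}  B4 = {0, 1, 3, 4}  B5 = {2, 3, 4, 8}  B6 = {0, 3, 4, 5}  B7 = {3, 4, 6, 8}
Tree: B1–B2, B1–B3, B1–B4, B3–B5, B1–B6, B5–B7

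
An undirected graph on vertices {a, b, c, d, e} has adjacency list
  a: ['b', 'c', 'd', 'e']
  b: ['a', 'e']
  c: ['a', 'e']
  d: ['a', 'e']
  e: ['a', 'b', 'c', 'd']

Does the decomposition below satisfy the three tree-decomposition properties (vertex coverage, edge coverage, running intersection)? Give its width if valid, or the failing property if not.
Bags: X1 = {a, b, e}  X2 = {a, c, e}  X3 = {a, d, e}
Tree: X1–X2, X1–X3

Every vertex of G appears in some bag (union = {a, b, c, d, e}); every edge is covered by a bag; and for each vertex v the set of bags containing v is connected in the bag tree. The decomposition is therefore valid. The largest bag has 3 vertices, so the width is 2.

Yes; width 2.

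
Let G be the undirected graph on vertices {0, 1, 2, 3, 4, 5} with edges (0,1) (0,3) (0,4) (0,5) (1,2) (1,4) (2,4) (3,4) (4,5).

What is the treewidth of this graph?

2

A width-2 tree decomposition is:
Bags: B1 = {0, 3, 4}  B2 = {0, 1, 4}  B3 = {1, 2, 4}  B4 = {0, 4, 5}
Tree: B1–B2, B2–B3, B1–B4
Each bag holds 3 vertices, so the decomposition has width 2, which upper-bounds the treewidth. For the lower bound, the 3 vertices {0, 1, 4} are pairwise adjacent, and any tree decomposition puts a clique entirely inside one bag — forcing width ≥ 2. Hence tw(G) = 2 exactly.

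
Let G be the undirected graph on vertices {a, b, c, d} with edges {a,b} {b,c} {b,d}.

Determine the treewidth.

A width-1 tree decomposition is:
Bags: B1 = {b, c}  B2 = {b, d}  B3 = {a, b}
Tree: B1–B2, B2–B3
The largest bag has 2 vertices, giving width 1; this decomposition certifies tw(G) ≤ 1. Since G has at least one edge (e.g. c–b), it is not an edgeless graph, so tw(G) ≥ 1. The upper and lower bounds meet at 1, so that is the treewidth.

1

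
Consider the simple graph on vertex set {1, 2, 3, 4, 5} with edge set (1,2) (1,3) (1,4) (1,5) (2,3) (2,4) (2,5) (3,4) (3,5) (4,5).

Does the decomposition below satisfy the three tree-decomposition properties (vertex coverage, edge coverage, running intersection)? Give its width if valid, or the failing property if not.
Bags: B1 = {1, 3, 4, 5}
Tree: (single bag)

No — vertex 2 appears in no bag.

A tree decomposition must satisfy three properties: every vertex lies in some bag; for every edge, both endpoints lie together in some bag; and for every vertex, the bags containing it form a connected subtree. Here vertex 2 appears in no bag, so the decomposition is invalid.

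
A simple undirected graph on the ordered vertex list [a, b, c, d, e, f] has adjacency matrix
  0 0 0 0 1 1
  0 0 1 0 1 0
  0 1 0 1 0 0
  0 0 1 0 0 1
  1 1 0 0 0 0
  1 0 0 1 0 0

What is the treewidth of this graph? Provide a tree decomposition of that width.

Treewidth 2.
One optimal decomposition is:
Bags: B1 = {c, d, f}  B2 = {b, c, f}  B3 = {b, e, f}  B4 = {a, e, f}
Tree: B1–B2, B2–B3, B3–B4

The largest bag has 3 vertices, giving width 2; this decomposition certifies tw(G) ≤ 2. For the lower bound, G contains the cycle f–d–c–b–e–a–f, so G is not a forest; only forests have treewidth ≤ 1, hence tw(G) ≥ 2. Combining the bounds, tw(G) = 2.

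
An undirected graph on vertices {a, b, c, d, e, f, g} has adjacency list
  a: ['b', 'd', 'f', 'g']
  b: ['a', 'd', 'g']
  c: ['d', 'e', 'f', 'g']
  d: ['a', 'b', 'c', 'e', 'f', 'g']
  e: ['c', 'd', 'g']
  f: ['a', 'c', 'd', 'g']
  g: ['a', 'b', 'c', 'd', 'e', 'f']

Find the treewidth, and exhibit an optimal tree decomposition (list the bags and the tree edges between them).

Treewidth 3.
One such decomposition:
Bags: B1 = {c, d, f, g}  B2 = {c, d, e, g}  B3 = {a, d, f, g}  B4 = {a, b, d, g}
Tree: B1–B2, B1–B3, B3–B4

Every bag has size at most 4, so the width is 4 − 1 = 3 and tw(G) ≤ 3. For the lower bound, the 4 vertices {c, d, e, g} are pairwise adjacent, and any tree decomposition puts a clique entirely inside one bag — forcing width ≥ 3. Therefore the treewidth is 3.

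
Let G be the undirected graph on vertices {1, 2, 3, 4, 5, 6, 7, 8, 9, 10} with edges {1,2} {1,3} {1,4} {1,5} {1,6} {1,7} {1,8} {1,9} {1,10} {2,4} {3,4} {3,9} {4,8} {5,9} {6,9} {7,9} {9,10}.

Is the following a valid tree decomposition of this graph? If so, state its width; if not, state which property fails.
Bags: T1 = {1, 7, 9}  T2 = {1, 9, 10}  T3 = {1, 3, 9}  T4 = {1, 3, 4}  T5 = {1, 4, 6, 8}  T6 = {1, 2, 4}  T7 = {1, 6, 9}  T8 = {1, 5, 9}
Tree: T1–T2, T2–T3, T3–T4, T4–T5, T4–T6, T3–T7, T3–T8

No — bags containing vertex 6 are not connected in the tree.

A tree decomposition must satisfy three properties: every vertex lies in some bag; for every edge, both endpoints lie together in some bag; and for every vertex, the bags containing it form a connected subtree. Here bags containing vertex 6 are not connected in the tree, so the decomposition is invalid.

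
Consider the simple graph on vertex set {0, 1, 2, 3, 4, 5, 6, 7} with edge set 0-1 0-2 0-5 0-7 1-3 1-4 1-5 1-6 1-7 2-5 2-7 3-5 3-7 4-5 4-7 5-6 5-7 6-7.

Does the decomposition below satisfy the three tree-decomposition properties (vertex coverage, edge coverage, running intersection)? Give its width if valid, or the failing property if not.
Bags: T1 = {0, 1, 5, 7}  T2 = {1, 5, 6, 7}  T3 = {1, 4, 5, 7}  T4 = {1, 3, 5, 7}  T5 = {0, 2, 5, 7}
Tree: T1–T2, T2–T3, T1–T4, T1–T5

Checking the three conditions: (i) the bags cover all of {0, 1, 2, 3, 4, 5, 6, 7}; (ii) for each edge, some bag contains both endpoints; (iii) the bags containing any fixed vertex form a subtree. All hold, so the decomposition is valid with width 4 − 1 = 3.

Yes; width 3.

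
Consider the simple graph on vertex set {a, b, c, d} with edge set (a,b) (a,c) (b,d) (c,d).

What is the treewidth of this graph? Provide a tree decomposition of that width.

Treewidth 2.
Bags: B1 = {a, b, d}  B2 = {a, c, d}
Tree: B1–B2

The largest bag has 3 vertices, giving width 2; this decomposition certifies tw(G) ≤ 2. Since d–b–a–c–d is a cycle in G, G is not acyclic. Forests are exactly the graphs of treewidth ≤ 1, so tw(G) ≥ 2. Combining the bounds, tw(G) = 2.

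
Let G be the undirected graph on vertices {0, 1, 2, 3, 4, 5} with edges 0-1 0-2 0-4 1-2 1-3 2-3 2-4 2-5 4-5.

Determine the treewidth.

A width-2 tree decomposition is:
Bags: B1 = {0, 1, 2}  B2 = {1, 2, 3}  B3 = {0, 2, 4}  B4 = {2, 4, 5}
Tree: B1–B2, B1–B3, B3–B4
Every bag has size at most 3, so the width is 3 − 1 = 2 and tw(G) ≤ 2. On the other hand G contains the 3-clique {0, 1, 2}. A clique must lie in a single bag of any decomposition, so no decomposition can have width below 2. The upper and lower bounds meet at 2, so that is the treewidth.

2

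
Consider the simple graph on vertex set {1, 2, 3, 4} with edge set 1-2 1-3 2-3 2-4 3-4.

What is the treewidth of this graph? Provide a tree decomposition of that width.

Treewidth 2.
Bags: B1 = {1, 2, 3}  B2 = {2, 3, 4}
Tree: B1–B2

Every bag has size at most 3, so the width is 3 − 1 = 2 and tw(G) ≤ 2. Conversely, {1, 2, 3} is a clique of size 3, and the vertices of any clique must share a bag in every tree decomposition; so some bag has ≥ 3 vertices and tw(G) ≥ 2. Therefore the treewidth is 2.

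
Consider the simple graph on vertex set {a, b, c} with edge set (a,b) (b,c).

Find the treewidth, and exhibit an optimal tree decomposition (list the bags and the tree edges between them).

Every bag has size at most 2, so the width is 2 − 1 = 1 and tw(G) ≤ 1. Any graph with an edge has treewidth ≥ 1, and G has the edge b–c. Therefore the treewidth is 1.

Treewidth 1.
One such decomposition:
Bags: B1 = {b, c}  B2 = {a, b}
Tree: B1–B2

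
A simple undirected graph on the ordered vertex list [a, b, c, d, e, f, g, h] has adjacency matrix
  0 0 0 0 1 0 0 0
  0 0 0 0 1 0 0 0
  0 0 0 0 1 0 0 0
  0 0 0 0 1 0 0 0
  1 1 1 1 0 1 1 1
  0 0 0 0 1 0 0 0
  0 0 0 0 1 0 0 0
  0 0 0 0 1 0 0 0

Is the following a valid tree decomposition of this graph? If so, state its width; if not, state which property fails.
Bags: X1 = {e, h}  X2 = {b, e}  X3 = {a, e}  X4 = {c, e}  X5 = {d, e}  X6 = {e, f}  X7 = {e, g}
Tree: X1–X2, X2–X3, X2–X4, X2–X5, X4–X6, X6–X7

Checking the three conditions: (i) the bags cover all of {a, b, c, d, e, f, g, h}; (ii) for each edge, some bag contains both endpoints; (iii) the bags containing any fixed vertex form a subtree. All hold, so the decomposition is valid with width 2 − 1 = 1.

Yes; width 1.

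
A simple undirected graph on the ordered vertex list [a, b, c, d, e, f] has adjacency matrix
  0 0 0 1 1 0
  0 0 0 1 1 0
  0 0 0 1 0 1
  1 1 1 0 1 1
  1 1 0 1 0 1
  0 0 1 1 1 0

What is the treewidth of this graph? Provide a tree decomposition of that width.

Treewidth 2.
One optimal decomposition is:
Bags: B1 = {d, e, f}  B2 = {a, d, e}  B3 = {b, d, e}  B4 = {c, d, f}
Tree: B1–B2, B2–B3, B1–B4

The largest bag has 3 vertices, giving width 2; this decomposition certifies tw(G) ≤ 2. On the other hand G contains the 3-clique {d, e, f}. A clique must lie in a single bag of any decomposition, so no decomposition can have width below 2. Therefore the treewidth is 2.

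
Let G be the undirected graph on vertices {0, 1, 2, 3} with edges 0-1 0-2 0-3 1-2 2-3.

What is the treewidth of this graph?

A width-2 tree decomposition is:
Bags: B1 = {0, 1, 2}  B2 = {0, 2, 3}
Tree: B1–B2
Every bag has size at most 3, so the width is 3 − 1 = 2 and tw(G) ≤ 2. On the other hand G contains the 3-clique {0, 1, 2}. A clique must lie in a single bag of any decomposition, so no decomposition can have width below 2. Combining the bounds, tw(G) = 2.

2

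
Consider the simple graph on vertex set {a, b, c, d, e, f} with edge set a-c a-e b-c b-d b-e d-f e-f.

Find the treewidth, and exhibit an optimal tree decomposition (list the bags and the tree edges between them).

The largest bag has 3 vertices, giving width 2; this decomposition certifies tw(G) ≤ 2. Since d–f–e–b–d is a cycle in G, G is not acyclic. Forests are exactly the graphs of treewidth ≤ 1, so tw(G) ≥ 2. The upper and lower bounds meet at 2, so that is the treewidth.

Treewidth 2.
Bags: B1 = {b, d, f}  B2 = {b, e, f}  B3 = {b, c, e}  B4 = {a, c, e}
Tree: B1–B2, B2–B3, B3–B4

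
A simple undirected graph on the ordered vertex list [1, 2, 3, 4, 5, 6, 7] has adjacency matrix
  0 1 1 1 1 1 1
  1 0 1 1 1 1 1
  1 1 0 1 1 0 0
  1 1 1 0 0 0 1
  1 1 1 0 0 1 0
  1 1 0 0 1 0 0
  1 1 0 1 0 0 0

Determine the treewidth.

A width-3 tree decomposition is:
Bags: B1 = {1, 2, 3, 5}  B2 = {1, 2, 5, 6}  B3 = {1, 2, 3, 4}  B4 = {1, 2, 4, 7}
Tree: B1–B2, B1–B3, B3–B4
The largest bag has 4 vertices, giving width 3; this decomposition certifies tw(G) ≤ 3. On the other hand G contains the 4-clique {1, 2, 3, 4}. A clique must lie in a single bag of any decomposition, so no decomposition can have width below 3. Combining the bounds, tw(G) = 3.

3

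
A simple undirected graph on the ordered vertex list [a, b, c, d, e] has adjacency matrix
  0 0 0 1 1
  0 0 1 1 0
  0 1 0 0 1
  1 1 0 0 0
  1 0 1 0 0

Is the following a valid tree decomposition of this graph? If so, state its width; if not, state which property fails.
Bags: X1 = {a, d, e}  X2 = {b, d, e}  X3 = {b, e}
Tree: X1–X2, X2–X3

No — vertex c appears in no bag.

A tree decomposition must satisfy three properties: every vertex lies in some bag; for every edge, both endpoints lie together in some bag; and for every vertex, the bags containing it form a connected subtree. Here vertex c appears in no bag, so the decomposition is invalid.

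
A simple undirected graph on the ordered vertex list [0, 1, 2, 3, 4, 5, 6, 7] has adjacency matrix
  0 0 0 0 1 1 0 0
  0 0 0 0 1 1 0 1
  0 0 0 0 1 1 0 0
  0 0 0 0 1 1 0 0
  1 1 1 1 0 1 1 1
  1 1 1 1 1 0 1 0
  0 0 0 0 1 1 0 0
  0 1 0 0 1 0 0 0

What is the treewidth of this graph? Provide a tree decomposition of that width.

Treewidth 2.
Bags: B1 = {1, 4, 5}  B2 = {4, 5, 6}  B3 = {0, 4, 5}  B4 = {3, 4, 5}  B5 = {2, 4, 5}  B6 = {1, 4, 7}
Tree: B1–B2, B1–B3, B3–B4, B3–B5, B1–B6

Each bag holds 3 vertices, so the decomposition has width 2, which upper-bounds the treewidth. For the lower bound, the 3 vertices {0, 4, 5} are pairwise adjacent, and any tree decomposition puts a clique entirely inside one bag — forcing width ≥ 2. Therefore the treewidth is 2.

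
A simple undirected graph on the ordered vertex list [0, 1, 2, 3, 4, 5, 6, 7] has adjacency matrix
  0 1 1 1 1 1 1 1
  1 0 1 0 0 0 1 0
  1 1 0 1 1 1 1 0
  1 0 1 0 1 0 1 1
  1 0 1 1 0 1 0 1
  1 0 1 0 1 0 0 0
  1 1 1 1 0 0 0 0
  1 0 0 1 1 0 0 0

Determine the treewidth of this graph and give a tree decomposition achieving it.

The largest bag has 4 vertices, giving width 3; this decomposition certifies tw(G) ≤ 3. Conversely, {0, 1, 2, 6} is a clique of size 4, and the vertices of any clique must share a bag in every tree decomposition; so some bag has ≥ 4 vertices and tw(G) ≥ 3. Therefore the treewidth is 3.

Treewidth 3.
One optimal decomposition is:
Bags: B1 = {0, 3, 4, 7}  B2 = {0, 2, 3, 4}  B3 = {0, 2, 3, 6}  B4 = {0, 1, 2, 6}  B5 = {0, 2, 4, 5}
Tree: B1–B2, B2–B3, B3–B4, B2–B5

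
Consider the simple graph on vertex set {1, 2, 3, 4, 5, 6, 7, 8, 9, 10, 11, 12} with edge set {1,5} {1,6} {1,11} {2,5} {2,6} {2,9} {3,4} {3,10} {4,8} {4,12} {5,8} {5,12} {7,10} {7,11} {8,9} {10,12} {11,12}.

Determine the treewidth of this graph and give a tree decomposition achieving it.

Treewidth 3.
Bags: B1 = {3, 4, 7, 10}  B2 = {4, 7, 10, 12}  B3 = {4, 7, 11, 12}  B4 = {4, 8, 11, 12}  B5 = {5, 8, 11, 12}  B6 = {1, 5, 8, 11}  B7 = {1, 5, 8, 9}  B8 = {1, 2, 5, 9}  B9 = {1, 2, 6, 9}
Tree: B1–B2, B2–B3, B3–B4, B4–B5, B5–B6, B6–B7, B7–B8, B8–B9

The largest bag has 4 vertices, giving width 3; this decomposition certifies tw(G) ≤ 3. For the lower bound: the 4 vertex sets {3,7,10}, {4}, {12}, {1,5,8,11} are disjoint, each induces a connected subgraph, and every pair is joined by at least one edge of G. Contracting each set to a single vertex therefore yields K_{4} as a minor, and since treewidth is minor-monotone, tw(G) ≥ tw(K_{4}) = 3. Therefore the treewidth is 3.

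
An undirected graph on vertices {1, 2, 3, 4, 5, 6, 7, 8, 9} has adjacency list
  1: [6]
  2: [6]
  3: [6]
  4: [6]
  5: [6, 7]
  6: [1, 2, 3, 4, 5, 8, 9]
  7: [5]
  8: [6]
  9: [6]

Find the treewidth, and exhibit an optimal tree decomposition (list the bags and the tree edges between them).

Each bag holds 2 vertices, so the decomposition has width 1, which upper-bounds the treewidth. Since G has at least one edge (e.g. 3–6), it is not an edgeless graph, so tw(G) ≥ 1. Combining the bounds, tw(G) = 1.

Treewidth 1.
One optimal decomposition is:
Bags: B1 = {3, 6}  B2 = {5, 6}  B3 = {6, 9}  B4 = {6, 8}  B5 = {1, 6}  B6 = {4, 6}  B7 = {2, 6}  B8 = {5, 7}
Tree: B1–B2, B2–B3, B1–B4, B4–B5, B4–B6, B6–B7, B2–B8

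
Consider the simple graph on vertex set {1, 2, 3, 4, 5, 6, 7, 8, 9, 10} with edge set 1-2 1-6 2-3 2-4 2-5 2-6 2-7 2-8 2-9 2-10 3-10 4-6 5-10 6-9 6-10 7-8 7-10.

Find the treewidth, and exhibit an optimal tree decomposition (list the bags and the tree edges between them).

Treewidth 2.
Bags: B1 = {2, 6, 10}  B2 = {1, 2, 6}  B3 = {2, 7, 10}  B4 = {2, 6, 9}  B5 = {2, 5, 10}  B6 = {2, 3, 10}  B7 = {2, 7, 8}  B8 = {2, 4, 6}
Tree: B1–B2, B1–B3, B2–B4, B1–B5, B3–B6, B3–B7, B2–B8

The largest bag has 3 vertices, giving width 2; this decomposition certifies tw(G) ≤ 2. On the other hand G contains the 3-clique {2, 3, 10}. A clique must lie in a single bag of any decomposition, so no decomposition can have width below 2. Therefore the treewidth is 2.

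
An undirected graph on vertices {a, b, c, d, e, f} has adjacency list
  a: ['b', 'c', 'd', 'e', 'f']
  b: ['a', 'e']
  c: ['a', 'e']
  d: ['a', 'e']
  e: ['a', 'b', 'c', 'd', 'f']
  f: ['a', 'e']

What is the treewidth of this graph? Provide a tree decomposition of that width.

Every bag has size at most 3, so the width is 3 − 1 = 2 and tw(G) ≤ 2. Conversely, {a, d, e} is a clique of size 3, and the vertices of any clique must share a bag in every tree decomposition; so some bag has ≥ 3 vertices and tw(G) ≥ 2. Hence tw(G) = 2 exactly.

Treewidth 2.
One such decomposition:
Bags: B1 = {a, b, e}  B2 = {a, c, e}  B3 = {a, d, e}  B4 = {a, e, f}
Tree: B1–B2, B1–B3, B1–B4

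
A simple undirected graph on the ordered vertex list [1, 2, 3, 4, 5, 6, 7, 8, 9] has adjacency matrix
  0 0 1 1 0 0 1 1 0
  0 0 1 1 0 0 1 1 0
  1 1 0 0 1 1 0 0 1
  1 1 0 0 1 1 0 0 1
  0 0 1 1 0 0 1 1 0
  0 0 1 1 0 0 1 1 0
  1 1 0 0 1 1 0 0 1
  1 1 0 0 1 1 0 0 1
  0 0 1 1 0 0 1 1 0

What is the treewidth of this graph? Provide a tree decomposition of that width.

The largest bag has 5 vertices, giving width 4; this decomposition certifies tw(G) ≤ 4. For the lower bound: the 5 vertex sets {8,9}, {4,6}, {1,7}, {3}, {2} are disjoint, each induces a connected subgraph, and every pair is joined by at least one edge of G. Contracting each set to a single vertex therefore yields K_{5} as a minor, and since treewidth is minor-monotone, tw(G) ≥ tw(K_{5}) = 4. The upper and lower bounds meet at 4, so that is the treewidth.

Treewidth 4.
One such decomposition:
Bags: B1 = {3, 4, 7, 8, 9}  B2 = {3, 4, 6, 7, 8}  B3 = {1, 3, 4, 7, 8}  B4 = {2, 3, 4, 7, 8}  B5 = {3, 4, 5, 7, 8}
Tree: B1–B2, B2–B3, B3–B4, B4–B5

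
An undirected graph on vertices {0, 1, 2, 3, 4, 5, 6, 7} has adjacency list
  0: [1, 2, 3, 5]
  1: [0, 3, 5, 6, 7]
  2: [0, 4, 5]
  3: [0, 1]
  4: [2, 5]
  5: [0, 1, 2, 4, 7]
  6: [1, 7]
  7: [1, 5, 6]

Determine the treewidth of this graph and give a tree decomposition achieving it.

Treewidth 2.
One such decomposition:
Bags: B1 = {1, 5, 7}  B2 = {0, 1, 5}  B3 = {0, 2, 5}  B4 = {0, 1, 3}  B5 = {1, 6, 7}  B6 = {2, 4, 5}
Tree: B1–B2, B2–B3, B2–B4, B1–B5, B3–B6

The largest bag has 3 vertices, giving width 2; this decomposition certifies tw(G) ≤ 2. For the lower bound, the 3 vertices {0, 1, 3} are pairwise adjacent, and any tree decomposition puts a clique entirely inside one bag — forcing width ≥ 2. Therefore the treewidth is 2.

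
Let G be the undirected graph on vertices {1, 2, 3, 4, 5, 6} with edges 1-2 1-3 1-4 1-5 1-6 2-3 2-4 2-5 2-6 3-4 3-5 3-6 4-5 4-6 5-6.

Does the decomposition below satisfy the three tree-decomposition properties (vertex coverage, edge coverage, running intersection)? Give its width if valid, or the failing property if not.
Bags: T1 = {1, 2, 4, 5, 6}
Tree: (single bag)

A tree decomposition must satisfy three properties: every vertex lies in some bag; for every edge, both endpoints lie together in some bag; and for every vertex, the bags containing it form a connected subtree. Here vertex 3 appears in no bag, so the decomposition is invalid.

No — vertex 3 appears in no bag.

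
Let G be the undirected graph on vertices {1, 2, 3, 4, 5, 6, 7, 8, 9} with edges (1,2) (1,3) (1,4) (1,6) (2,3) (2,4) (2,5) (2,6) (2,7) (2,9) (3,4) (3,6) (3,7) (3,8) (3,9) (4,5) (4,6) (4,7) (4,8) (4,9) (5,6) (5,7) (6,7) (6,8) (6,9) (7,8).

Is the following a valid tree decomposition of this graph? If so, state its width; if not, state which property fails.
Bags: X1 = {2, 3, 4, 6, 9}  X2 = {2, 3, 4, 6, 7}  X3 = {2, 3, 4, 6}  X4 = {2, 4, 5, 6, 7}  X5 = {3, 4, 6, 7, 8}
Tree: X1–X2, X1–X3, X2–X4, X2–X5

No — vertex 1 appears in no bag.

A tree decomposition must satisfy three properties: every vertex lies in some bag; for every edge, both endpoints lie together in some bag; and for every vertex, the bags containing it form a connected subtree. Here vertex 1 appears in no bag, so the decomposition is invalid.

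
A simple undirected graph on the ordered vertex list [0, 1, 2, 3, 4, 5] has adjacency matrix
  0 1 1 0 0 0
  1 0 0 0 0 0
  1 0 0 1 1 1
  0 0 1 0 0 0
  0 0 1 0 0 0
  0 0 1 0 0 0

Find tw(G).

1

A width-1 tree decomposition is:
Bags: B1 = {2, 4}  B2 = {2, 5}  B3 = {2, 3}  B4 = {0, 2}  B5 = {0, 1}
Tree: B1–B2, B1–B3, B3–B4, B4–B5
Each bag holds 2 vertices, so the decomposition has width 1, which upper-bounds the treewidth. Any graph with an edge has treewidth ≥ 1, and G has the edge 2–4. Combining the bounds, tw(G) = 1.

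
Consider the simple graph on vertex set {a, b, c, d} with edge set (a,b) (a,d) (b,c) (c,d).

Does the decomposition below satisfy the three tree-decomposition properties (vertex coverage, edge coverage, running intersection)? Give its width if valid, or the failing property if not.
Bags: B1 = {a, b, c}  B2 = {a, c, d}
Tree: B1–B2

Yes; width 2.

Checking the three conditions: (i) the bags cover all of {a, b, c, d}; (ii) for each edge, some bag contains both endpoints; (iii) the bags containing any fixed vertex form a subtree. All hold, so the decomposition is valid with width 3 − 1 = 2.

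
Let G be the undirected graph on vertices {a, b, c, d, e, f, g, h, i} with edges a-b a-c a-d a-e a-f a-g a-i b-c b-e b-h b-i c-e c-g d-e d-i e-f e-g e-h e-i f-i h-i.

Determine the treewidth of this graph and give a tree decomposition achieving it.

Each bag holds 4 vertices, so the decomposition has width 3, which upper-bounds the treewidth. Conversely, {b, e, h, i} is a clique of size 4, and the vertices of any clique must share a bag in every tree decomposition; so some bag has ≥ 4 vertices and tw(G) ≥ 3. Therefore the treewidth is 3.

Treewidth 3.
One optimal decomposition is:
Bags: B1 = {a, b, c, e}  B2 = {a, b, e, i}  B3 = {b, e, h, i}  B4 = {a, e, f, i}  B5 = {a, c, e, g}  B6 = {a, d, e, i}
Tree: B1–B2, B2–B3, B2–B4, B1–B5, B4–B6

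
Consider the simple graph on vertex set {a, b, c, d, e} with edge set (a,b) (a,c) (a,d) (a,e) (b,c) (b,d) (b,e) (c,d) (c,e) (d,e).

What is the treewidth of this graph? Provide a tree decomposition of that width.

Treewidth 4.
Bags: B1 = {a, b, c, d, e}
Tree: (single bag)

A single bag containing all 5 vertices is trivially a valid decomposition of width 4. Conversely, {a, b, c, d, e} is a clique of size 5, and the vertices of any clique must share a bag in every tree decomposition; so some bag has ≥ 5 vertices and tw(G) ≥ 4. Hence tw(G) = 4 exactly.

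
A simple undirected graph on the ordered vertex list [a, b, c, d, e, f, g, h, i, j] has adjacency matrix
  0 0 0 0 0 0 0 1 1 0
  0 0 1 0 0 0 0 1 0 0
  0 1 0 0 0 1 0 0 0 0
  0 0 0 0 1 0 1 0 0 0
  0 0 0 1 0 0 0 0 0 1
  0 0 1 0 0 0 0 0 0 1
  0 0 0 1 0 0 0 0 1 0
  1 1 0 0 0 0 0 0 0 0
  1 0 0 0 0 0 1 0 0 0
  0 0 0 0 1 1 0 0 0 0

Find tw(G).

2

A width-2 tree decomposition is:
Bags: B1 = {b, c, h}  B2 = {a, c, h}  B3 = {a, c, i}  B4 = {c, g, i}  B5 = {c, d, g}  B6 = {c, d, e}  B7 = {c, e, j}  B8 = {c, f, j}
Tree: B1–B2, B2–B3, B3–B4, B4–B5, B5–B6, B6–B7, B7–B8
Each bag holds 3 vertices, so the decomposition has width 2, which upper-bounds the treewidth. The edges c–b–h–a–i–g–d–e–j–f–c form a cycle, so G is not a tree and its treewidth is at least 2. The upper and lower bounds meet at 2, so that is the treewidth.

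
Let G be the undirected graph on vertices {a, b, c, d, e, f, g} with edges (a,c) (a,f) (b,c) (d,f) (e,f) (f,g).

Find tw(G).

A width-1 tree decomposition is:
Bags: B1 = {f, g}  B2 = {a, f}  B3 = {d, f}  B4 = {a, c}  B5 = {b, c}  B6 = {e, f}
Tree: B1–B2, B2–B3, B2–B4, B4–B5, B3–B6
Each bag holds 2 vertices, so the decomposition has width 1, which upper-bounds the treewidth. Any graph with an edge has treewidth ≥ 1, and G has the edge g–f. Hence tw(G) = 1 exactly.

1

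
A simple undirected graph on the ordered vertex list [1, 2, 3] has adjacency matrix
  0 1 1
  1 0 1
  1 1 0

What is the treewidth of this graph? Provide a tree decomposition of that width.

Treewidth 2.
Bags: B1 = {1, 2, 3}
Tree: (single bag)

With just one bag of size 3, the width is 3 − 1 = 2, so tw(G) ≤ 2. On the other hand G contains the 3-clique {1, 2, 3}. A clique must lie in a single bag of any decomposition, so no decomposition can have width below 2. Combining the bounds, tw(G) = 2.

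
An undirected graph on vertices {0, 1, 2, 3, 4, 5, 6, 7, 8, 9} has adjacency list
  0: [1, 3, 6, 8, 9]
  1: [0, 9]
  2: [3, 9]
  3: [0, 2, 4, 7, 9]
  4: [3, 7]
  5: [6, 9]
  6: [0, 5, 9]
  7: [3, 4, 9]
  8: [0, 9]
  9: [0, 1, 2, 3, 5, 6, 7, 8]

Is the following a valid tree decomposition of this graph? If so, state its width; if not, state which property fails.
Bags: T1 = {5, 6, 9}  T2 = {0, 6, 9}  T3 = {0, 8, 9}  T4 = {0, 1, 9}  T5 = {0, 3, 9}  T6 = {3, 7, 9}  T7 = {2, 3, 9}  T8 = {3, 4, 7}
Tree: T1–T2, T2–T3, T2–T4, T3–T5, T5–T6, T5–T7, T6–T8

Yes; width 2.

Vertex coverage: the bags together contain {0, 1, 2, 3, 4, 5, 6, 7, 8, 9}, the full vertex set. Edge coverage: each edge of G has both endpoints in at least one bag. Running intersection: for every vertex, the bags containing it form a connected subtree. All three properties hold, so this is a valid tree decomposition of width max|bag| − 1 = 2, and hence tw(G) ≤ 2.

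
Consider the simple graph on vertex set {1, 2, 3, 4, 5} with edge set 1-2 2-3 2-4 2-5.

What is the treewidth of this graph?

A width-1 tree decomposition is:
Bags: B1 = {2, 3}  B2 = {1, 2}  B3 = {2, 4}  B4 = {2, 5}
Tree: B1–B2, B2–B3, B2–B4
Every bag has size at most 2, so the width is 2 − 1 = 1 and tw(G) ≤ 1. Since G has at least one edge (e.g. 2–3), it is not an edgeless graph, so tw(G) ≥ 1. Hence tw(G) = 1 exactly.

1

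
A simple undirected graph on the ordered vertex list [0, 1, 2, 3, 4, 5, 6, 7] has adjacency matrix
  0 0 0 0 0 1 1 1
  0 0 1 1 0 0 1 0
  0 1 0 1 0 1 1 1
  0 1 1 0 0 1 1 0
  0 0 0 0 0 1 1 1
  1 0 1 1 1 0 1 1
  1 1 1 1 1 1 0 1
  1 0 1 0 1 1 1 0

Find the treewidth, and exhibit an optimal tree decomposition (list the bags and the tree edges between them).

Treewidth 3.
One optimal decomposition is:
Bags: B1 = {2, 3, 5, 6}  B2 = {1, 2, 3, 6}  B3 = {2, 5, 6, 7}  B4 = {4, 5, 6, 7}  B5 = {0, 5, 6, 7}
Tree: B1–B2, B1–B3, B3–B4, B3–B5

Every bag has size at most 4, so the width is 4 − 1 = 3 and tw(G) ≤ 3. On the other hand G contains the 4-clique {1, 2, 3, 6}. A clique must lie in a single bag of any decomposition, so no decomposition can have width below 3. The upper and lower bounds meet at 3, so that is the treewidth.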